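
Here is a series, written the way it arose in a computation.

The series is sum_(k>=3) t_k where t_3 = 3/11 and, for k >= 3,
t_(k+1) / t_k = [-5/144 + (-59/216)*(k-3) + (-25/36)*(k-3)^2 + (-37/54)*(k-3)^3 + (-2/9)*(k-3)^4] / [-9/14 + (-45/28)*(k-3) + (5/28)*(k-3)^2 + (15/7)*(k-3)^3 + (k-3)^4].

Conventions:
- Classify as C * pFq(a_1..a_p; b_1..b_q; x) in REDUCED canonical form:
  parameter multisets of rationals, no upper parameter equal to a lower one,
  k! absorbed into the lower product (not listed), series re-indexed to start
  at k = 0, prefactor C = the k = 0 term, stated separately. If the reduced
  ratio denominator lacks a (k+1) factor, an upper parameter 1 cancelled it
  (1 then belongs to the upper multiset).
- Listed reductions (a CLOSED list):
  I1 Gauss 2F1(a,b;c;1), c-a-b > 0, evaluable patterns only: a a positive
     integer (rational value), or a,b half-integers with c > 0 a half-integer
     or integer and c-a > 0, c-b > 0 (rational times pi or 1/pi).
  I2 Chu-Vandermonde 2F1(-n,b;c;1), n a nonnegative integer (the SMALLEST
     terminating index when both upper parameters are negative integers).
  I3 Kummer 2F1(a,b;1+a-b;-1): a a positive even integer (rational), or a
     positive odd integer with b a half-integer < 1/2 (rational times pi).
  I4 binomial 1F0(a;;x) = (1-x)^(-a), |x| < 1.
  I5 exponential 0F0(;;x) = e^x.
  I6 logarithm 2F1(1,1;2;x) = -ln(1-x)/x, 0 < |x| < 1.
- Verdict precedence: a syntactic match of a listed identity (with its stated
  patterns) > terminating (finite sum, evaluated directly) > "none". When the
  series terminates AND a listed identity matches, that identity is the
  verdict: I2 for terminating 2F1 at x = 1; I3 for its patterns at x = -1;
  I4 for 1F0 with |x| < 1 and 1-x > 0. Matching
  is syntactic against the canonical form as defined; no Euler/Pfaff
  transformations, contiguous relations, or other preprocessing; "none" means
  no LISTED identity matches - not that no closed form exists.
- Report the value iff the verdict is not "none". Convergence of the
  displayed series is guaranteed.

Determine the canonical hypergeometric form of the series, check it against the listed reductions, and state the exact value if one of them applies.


First insight: from the first term 3/11: the parameter 1/2 appears in both the upper and lower lists and cancels (alongside the other common factor).
Ratio: r(k) = (-2/9) * (k+1/4) (k+5/6) / [(k-6/7) (k+1)] - rational in k, leading ratio (-2/9); with t_0 = 3/11, classification follows.

This is 3/11 * 2F1(1/4, 5/6; -6/7; -2/9) in reduced canonical form. Verdict: none. No listed pattern accepts 2F1(1/4, 5/6; -6/7; -2/9).


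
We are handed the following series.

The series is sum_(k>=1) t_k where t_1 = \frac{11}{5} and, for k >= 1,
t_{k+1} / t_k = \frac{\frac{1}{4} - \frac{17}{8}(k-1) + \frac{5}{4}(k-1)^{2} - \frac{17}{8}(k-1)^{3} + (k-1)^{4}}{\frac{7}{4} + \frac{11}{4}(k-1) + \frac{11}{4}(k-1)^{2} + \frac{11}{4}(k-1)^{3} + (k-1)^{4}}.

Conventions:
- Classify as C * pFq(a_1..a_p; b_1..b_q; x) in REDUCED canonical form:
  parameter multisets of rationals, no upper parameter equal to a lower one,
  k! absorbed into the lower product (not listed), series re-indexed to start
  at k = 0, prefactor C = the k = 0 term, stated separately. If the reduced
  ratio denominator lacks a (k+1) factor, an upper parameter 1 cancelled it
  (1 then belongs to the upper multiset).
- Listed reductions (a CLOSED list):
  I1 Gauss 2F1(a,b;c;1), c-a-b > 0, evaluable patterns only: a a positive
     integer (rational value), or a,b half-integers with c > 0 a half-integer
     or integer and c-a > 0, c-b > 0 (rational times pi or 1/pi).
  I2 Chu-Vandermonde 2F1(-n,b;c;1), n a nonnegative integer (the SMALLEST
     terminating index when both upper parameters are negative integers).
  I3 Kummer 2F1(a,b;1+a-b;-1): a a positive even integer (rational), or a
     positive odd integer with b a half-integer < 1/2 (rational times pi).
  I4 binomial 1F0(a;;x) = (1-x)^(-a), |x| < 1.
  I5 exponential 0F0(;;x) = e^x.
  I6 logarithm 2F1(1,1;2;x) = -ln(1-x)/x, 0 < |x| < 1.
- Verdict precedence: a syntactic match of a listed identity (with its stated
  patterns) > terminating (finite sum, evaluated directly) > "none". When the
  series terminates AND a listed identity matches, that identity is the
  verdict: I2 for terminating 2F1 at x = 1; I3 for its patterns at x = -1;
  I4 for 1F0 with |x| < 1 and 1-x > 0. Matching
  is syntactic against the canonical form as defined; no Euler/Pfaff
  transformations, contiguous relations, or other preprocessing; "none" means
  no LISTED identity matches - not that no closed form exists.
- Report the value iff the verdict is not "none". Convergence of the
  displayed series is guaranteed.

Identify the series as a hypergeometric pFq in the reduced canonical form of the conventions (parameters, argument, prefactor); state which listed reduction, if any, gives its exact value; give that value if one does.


Key step: t_0 = \frac{11}{5} here, and the ratio is unreduced: k^2 + 1 divides both sides (C = 11/5).
Step ratio: r(k) = 1 * (k-2) (k-\frac{1}{8}) / [(k+\frac{7}{4}) (k+1)] - poly over poly, x = 1 from leading terms; C = \frac{11}{5} at k = 0.

With C = \frac{11}{5}: the canonical form is 2F1(-2, -\frac{1}{8}; \frac{7}{4}; 1). Verdict: Vandermonde's identity (I2) matches (terminating 2F1 at x = 1 with n = 2, b = -1/8, c = \frac{7}{4}). Sum: \frac{69}{28}.


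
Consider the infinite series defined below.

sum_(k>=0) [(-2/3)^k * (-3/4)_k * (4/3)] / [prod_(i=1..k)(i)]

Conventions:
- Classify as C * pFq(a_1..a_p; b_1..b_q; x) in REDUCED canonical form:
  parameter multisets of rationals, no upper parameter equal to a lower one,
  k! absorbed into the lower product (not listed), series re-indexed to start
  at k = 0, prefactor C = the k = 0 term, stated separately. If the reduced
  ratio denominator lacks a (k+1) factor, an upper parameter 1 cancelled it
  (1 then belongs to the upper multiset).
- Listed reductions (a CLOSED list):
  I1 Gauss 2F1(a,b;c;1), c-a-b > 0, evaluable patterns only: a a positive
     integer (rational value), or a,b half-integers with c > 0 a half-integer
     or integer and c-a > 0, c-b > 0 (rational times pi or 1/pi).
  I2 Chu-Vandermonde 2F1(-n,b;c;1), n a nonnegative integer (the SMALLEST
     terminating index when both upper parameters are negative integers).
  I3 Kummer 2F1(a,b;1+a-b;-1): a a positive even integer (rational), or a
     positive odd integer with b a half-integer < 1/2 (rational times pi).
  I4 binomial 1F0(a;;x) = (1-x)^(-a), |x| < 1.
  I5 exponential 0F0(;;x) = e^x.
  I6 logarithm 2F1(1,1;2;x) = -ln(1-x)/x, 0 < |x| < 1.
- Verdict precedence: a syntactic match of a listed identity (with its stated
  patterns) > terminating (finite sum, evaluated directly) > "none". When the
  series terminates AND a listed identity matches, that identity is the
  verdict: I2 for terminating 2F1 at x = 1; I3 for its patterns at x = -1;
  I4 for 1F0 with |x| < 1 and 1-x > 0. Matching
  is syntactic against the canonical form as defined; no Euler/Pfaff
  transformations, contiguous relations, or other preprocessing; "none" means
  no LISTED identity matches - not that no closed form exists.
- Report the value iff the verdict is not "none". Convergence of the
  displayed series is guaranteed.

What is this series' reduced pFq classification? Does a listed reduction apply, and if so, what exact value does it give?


Canonical form: C = 4/3 times 1F0 with upper {-3/4}, lower {-}, x = -2/3. Verdict (x = -2/3): the binomial series (I4) applies (the 1F0 binomial series: exponent 3/4, x = -2/3). Exact value: (4/3) * (5/3)^(3/4).

Key step: with t_0 = 4/3, the product of the first k integers (C = 4/3, x = -2/3) is k!.
Term ratio: r(k) = (-2/3) * (k-3/4) / [(k+1)] - rational in k. x = (-2/3); t_0 = 4/3; negate the roots.


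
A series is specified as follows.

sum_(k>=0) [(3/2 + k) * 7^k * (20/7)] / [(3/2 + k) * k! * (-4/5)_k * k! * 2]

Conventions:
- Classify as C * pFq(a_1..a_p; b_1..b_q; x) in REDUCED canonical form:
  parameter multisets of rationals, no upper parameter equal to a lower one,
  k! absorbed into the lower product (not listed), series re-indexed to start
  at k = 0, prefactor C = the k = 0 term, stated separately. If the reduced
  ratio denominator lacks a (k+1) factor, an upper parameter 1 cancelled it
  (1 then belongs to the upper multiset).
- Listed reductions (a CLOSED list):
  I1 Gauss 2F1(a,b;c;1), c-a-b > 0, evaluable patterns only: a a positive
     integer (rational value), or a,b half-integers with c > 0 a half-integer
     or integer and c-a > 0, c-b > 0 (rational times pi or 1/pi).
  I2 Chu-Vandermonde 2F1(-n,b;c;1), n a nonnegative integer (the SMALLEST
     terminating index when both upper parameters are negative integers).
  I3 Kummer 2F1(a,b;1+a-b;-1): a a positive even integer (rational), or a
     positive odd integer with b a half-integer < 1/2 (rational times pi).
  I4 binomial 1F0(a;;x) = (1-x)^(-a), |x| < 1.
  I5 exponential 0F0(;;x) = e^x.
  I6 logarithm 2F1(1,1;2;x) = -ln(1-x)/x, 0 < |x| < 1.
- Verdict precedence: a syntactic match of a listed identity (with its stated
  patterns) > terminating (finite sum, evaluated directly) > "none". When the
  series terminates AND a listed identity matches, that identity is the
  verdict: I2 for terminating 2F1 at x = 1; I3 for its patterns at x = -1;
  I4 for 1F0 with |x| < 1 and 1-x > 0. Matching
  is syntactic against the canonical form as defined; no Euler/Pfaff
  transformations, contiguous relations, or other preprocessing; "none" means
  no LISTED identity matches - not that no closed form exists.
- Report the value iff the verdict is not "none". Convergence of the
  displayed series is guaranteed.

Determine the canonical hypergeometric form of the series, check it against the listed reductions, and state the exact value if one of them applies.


First insight: t_0 being 10/7, the denominator's factorial ratio (C = 10/7) is a lower Pochhammer.
Ratio: r(k) = 7 * 1 / [(k-4/5) (k+1) (k+1)] - rational in k. x = 7; t_0 = 10/7; negate the roots.

x = 7 here; the reduced form reads 0F2, upper {-}, lower {-4/5, 1}, C = 10/7. Verdict: none. No listed pattern accepts 0F2(-; -4/5, 1; 7).


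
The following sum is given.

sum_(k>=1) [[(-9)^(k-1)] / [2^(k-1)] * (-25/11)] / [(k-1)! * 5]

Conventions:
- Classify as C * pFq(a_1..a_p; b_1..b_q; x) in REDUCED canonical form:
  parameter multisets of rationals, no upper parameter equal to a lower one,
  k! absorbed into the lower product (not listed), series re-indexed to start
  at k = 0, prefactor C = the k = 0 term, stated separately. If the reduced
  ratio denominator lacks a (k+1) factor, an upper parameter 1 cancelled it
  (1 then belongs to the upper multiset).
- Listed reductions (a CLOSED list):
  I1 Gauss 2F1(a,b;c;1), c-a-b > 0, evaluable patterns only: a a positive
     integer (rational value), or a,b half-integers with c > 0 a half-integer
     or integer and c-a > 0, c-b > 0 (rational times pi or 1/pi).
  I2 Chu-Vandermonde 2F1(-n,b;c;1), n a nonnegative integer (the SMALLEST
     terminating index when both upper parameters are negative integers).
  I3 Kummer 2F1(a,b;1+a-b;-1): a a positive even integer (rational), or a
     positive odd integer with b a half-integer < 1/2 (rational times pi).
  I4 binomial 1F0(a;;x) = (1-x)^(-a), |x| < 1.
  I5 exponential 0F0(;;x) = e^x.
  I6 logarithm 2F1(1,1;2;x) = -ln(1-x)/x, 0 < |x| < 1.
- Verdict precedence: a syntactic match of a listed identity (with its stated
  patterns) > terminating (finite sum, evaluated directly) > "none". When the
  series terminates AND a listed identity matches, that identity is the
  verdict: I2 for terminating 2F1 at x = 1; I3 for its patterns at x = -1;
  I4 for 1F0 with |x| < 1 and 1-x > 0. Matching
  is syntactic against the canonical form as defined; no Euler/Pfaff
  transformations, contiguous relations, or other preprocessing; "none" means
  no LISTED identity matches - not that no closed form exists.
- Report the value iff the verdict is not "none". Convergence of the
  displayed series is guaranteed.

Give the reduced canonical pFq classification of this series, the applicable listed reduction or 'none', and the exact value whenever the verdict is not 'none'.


Reduced: x = -9/2, 0F0, upper = {-}, lower = {-}, C = -5/11. Verdict: the I5 exponential reduction applies (the 0F0 exponential series at x = -9/2). Value: (-5/11) * e^(-9/2).

Key observation: t_0 being -5/11, the two k-th powers (C = -5/11, x = -9/2) combine into one argument.
Ratio: r(k) = (-9/2) * 1 / [(k+1)] - rational; roots negated = parameters, x = (-9/2), C = -5/11.


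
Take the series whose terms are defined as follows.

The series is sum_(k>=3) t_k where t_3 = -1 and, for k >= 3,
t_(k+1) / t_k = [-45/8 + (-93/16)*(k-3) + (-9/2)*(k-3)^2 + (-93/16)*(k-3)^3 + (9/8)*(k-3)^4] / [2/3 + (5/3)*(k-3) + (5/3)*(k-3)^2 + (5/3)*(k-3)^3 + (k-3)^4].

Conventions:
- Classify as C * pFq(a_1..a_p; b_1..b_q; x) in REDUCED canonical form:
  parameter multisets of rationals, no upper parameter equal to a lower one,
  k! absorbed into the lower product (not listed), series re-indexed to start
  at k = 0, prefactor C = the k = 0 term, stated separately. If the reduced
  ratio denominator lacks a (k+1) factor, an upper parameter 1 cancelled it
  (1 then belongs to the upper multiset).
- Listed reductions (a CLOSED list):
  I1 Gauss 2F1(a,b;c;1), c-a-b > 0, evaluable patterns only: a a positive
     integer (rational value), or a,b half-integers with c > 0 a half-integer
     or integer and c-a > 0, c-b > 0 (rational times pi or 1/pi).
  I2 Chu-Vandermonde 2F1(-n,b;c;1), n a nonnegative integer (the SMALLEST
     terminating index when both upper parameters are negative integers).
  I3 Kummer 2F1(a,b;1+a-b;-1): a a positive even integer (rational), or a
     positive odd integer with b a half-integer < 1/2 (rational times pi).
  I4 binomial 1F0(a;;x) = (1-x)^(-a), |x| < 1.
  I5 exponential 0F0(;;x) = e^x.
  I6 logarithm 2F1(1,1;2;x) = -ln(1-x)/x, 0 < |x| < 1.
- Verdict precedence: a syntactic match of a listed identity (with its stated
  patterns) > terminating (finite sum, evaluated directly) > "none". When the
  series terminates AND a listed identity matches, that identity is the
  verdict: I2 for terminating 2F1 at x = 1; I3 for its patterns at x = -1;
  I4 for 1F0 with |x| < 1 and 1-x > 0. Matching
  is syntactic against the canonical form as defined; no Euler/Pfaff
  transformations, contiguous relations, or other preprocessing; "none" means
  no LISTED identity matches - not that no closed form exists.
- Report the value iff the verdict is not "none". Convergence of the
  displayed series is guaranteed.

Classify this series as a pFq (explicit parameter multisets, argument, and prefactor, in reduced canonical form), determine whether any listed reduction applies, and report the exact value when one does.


With C = -1: the canonical form is 2F1(-6, 5/6; 2/3; 9/8). Verdict: terminating. With -6 upstairs the series is a 7-term polynomial sum; evaluated term by term. Sum: 155111167/3758096384.

Structural cue: t_0 being -1, cancel k^2 + 1 from the displayed ratio first; then C = -1.
Ratio: r(k) = (9/8) * (k-6) (k+5/6) / [(k+2/3) (k+1)] - rational in k, leading ratio (9/8); with t_0 = -1, classification follows.


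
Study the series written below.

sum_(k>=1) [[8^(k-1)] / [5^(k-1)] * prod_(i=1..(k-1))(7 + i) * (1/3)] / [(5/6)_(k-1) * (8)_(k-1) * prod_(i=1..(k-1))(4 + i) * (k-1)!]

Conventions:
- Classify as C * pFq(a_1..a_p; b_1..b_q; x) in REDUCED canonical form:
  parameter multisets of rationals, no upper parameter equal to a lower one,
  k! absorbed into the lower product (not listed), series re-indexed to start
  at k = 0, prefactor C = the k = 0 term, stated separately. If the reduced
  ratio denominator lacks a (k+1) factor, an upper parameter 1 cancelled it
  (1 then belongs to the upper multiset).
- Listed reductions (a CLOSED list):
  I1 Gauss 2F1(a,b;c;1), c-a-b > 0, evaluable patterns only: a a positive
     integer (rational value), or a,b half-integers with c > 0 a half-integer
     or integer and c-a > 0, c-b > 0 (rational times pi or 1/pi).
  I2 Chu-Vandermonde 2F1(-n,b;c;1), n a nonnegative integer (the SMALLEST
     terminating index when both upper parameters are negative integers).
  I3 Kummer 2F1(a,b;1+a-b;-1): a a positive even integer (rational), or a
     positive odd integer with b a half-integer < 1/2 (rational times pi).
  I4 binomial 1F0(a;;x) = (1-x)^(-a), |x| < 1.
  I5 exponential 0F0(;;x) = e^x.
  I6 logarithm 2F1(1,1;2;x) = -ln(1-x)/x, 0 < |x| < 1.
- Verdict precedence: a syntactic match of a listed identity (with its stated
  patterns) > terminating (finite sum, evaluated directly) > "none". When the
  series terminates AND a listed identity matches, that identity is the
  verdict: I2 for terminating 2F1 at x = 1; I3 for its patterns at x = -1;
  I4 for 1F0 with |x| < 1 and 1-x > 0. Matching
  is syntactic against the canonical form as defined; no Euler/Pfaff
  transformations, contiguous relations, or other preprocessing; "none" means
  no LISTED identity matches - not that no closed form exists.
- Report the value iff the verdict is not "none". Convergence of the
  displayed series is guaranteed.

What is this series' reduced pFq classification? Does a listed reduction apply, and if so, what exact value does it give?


The tell: from the first term 1/3: the running product (C = 1/3) telescopes to a rising factorial.
Consecutive-term ratio: r(k) = (8/5) * 1 / [(k+5/6) (k+5) (k+1)] - rational; roots negated = parameters, x = (8/5), C = 1/3.

Prefactor 1/3, argument 8/5: 0F2 with upper {-} over lower {5/6, 5}. Verdict: none. No listed pattern accepts 0F2(-; 5/6, 5; 8/5).


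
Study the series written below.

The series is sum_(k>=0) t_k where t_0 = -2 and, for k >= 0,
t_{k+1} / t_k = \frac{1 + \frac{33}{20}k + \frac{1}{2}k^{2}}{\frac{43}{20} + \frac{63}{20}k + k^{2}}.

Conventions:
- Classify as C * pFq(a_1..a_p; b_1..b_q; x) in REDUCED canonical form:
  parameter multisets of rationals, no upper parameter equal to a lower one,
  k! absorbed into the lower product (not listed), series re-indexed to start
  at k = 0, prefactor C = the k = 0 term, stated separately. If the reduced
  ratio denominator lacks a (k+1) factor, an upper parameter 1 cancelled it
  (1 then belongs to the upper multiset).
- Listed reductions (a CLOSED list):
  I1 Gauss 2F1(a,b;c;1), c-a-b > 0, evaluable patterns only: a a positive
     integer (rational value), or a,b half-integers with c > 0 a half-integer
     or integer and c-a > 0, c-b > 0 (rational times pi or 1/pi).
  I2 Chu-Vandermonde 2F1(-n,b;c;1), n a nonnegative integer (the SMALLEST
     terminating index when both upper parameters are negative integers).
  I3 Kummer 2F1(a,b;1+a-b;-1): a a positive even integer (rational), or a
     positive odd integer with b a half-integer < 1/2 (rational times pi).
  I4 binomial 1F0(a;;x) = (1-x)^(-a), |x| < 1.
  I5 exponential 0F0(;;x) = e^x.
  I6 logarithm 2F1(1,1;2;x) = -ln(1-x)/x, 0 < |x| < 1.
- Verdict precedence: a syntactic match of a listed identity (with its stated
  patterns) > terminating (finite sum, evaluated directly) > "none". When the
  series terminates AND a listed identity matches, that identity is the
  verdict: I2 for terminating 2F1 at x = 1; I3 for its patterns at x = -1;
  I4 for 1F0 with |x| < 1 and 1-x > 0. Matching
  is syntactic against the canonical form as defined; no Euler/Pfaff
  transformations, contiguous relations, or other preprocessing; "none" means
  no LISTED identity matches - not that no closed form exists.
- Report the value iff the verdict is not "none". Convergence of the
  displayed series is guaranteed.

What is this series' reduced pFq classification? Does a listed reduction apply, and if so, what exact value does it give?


The series (x = \frac{1}{2}) is 2F1: upper {\frac{4}{5}, \frac{5}{2}}, lower {\frac{43}{20}}, prefactor -2. Verdict: none - at argument \frac{1}{2} the multisets {\frac{4}{5}, \frac{5}{2}} ; {\frac{43}{20}} match no listed identity.

Key observation: with t_0 = -2, the expanded ratio factors over Q; C = -2, x = 1/2, roots give parameters.
Step ratio: r(k) = \frac{1}{2} * (k+\frac{4}{5}) (k+\frac{5}{2}) / [(k+\frac{43}{20}) (k+1)] - rational in k, leading ratio \frac{1}{2}; with t_0 = -2, classification follows.


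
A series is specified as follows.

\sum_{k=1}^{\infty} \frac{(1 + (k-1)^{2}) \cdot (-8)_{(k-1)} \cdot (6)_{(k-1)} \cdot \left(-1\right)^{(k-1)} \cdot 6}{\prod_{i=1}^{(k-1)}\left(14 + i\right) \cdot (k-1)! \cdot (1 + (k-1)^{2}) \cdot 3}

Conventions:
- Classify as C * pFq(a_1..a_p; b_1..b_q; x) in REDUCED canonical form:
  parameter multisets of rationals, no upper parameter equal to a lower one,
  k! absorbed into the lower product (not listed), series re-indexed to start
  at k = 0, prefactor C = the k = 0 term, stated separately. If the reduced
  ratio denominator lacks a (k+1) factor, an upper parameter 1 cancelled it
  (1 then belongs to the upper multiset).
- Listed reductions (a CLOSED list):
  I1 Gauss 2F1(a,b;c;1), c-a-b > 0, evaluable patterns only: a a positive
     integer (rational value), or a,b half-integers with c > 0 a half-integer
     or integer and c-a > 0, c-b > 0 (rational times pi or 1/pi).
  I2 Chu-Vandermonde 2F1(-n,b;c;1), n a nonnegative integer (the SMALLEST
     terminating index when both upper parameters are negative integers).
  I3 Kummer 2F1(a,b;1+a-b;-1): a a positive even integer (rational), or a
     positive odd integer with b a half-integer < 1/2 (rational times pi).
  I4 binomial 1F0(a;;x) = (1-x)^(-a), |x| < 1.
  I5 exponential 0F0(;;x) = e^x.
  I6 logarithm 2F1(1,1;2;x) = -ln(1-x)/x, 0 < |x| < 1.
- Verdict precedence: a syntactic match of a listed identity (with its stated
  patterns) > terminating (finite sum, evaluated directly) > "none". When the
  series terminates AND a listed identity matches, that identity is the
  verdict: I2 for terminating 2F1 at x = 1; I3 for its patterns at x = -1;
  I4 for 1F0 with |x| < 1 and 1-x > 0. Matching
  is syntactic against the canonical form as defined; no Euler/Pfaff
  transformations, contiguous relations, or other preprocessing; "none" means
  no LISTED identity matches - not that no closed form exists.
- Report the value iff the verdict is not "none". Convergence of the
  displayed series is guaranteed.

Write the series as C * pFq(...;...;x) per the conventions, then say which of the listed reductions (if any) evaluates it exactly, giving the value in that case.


Classification (C = 2): 2F1 with upper {-8, 6}, lower {15}, argument x = -1. Verdict: Kummer's theorem (I3) fires (x = -1; c = 15 equals 1+a-b for upper {-8, 6}: listed pattern). Hence: \frac{182}{5}.

Key observation: from the first term 2: the lower running product (C = 2, x = -1) is a rising factorial.
Ratio: r(k) = -1 * (k-8) (k+6) / [(k+15) (k+1)] - rational; roots negated = parameters, x = -1, C = 2.


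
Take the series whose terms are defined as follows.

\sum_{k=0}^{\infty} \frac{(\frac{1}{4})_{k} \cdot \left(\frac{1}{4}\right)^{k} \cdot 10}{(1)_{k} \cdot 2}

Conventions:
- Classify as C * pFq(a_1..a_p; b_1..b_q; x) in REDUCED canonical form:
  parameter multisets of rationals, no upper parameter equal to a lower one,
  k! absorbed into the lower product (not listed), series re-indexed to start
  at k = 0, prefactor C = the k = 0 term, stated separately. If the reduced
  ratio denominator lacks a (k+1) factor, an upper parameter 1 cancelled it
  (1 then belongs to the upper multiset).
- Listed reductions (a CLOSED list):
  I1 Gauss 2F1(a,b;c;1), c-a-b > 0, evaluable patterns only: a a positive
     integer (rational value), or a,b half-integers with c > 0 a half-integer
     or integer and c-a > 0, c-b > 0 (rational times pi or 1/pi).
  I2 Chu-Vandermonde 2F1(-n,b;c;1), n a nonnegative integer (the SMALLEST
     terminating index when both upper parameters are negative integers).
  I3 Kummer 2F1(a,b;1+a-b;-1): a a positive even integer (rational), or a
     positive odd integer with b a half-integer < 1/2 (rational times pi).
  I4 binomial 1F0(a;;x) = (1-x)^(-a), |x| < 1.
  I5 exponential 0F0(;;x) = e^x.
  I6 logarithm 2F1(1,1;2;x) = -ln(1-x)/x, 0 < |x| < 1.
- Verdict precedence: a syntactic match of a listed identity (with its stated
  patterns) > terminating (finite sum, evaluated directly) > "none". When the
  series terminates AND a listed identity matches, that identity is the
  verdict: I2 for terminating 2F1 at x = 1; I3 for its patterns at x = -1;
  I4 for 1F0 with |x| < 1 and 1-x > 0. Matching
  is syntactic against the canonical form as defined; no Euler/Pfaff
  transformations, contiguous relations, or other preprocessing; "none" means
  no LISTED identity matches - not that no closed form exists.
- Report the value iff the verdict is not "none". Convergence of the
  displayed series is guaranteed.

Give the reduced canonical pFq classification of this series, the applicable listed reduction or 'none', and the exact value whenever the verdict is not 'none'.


Key observation: t_0 being 5, (1)_k (C = 5, x = 1/4) is k! itself.
Consecutive-term ratio: r(k) = \frac{1}{4} * (k+\frac{1}{4}) / [(k+1)] - rational in k. x = \frac{1}{4}; t_0 = 5; negate the roots.

Canonical form: C = 5 times 1F0 with upper {\frac{1}{4}}, lower {-}, x = \frac{1}{4}. Verdict at x = \frac{1}{4}: binomial (I4) matches (the 1F0 binomial series: exponent -1/4, x = \frac{1}{4}). Its exact value is 5 \cdot \left(\frac{3}{4}\right)^{-\frac{1}{4}}.


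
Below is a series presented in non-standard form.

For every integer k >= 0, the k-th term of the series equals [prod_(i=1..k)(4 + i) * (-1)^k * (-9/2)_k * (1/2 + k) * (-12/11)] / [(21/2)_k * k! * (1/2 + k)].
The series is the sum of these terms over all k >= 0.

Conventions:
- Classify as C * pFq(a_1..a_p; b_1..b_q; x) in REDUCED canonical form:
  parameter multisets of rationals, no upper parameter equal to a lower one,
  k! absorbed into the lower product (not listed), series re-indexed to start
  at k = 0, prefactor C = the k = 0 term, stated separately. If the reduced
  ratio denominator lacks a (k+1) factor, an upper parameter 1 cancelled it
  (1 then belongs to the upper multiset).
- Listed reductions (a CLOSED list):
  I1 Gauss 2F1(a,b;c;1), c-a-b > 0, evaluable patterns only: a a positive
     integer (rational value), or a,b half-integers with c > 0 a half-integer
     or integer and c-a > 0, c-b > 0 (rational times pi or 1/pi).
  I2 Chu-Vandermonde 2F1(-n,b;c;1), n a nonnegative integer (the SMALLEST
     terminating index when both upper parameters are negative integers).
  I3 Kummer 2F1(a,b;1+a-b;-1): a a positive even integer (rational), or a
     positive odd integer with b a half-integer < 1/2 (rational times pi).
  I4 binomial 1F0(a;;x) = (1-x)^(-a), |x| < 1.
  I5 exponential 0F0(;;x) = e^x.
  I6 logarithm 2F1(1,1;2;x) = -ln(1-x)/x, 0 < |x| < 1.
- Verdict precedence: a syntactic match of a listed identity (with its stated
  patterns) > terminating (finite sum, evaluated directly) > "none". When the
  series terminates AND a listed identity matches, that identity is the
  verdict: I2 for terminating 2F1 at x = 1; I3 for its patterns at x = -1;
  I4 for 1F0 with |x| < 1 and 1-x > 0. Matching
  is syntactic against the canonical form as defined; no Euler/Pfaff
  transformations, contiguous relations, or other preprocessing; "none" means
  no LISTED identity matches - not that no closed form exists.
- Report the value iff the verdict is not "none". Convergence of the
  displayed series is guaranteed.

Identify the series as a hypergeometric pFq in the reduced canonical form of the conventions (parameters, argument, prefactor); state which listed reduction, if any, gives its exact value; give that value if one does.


Canonical form: C = -12/11 times 2F1 with upper {-9/2, 5}, lower {21/2}, x = -1. Verdict: Kummer's theorem (I3) fires (x = -1; c = 21/2 equals 1+a-b for upper {-9/2, 5}: listed pattern). Sum: (-566865/262144) * pi.

The tell: x = (-1) and k + 1/2 divides numerator and denominator alike; prefactor -12/11 after cancelling.
Term ratio: r(k) = (-1) * (k-9/2) (k+5) / [(k+21/2) (k+1)] ; factor over Q: parameters, x = (-1), and C = -12/11.


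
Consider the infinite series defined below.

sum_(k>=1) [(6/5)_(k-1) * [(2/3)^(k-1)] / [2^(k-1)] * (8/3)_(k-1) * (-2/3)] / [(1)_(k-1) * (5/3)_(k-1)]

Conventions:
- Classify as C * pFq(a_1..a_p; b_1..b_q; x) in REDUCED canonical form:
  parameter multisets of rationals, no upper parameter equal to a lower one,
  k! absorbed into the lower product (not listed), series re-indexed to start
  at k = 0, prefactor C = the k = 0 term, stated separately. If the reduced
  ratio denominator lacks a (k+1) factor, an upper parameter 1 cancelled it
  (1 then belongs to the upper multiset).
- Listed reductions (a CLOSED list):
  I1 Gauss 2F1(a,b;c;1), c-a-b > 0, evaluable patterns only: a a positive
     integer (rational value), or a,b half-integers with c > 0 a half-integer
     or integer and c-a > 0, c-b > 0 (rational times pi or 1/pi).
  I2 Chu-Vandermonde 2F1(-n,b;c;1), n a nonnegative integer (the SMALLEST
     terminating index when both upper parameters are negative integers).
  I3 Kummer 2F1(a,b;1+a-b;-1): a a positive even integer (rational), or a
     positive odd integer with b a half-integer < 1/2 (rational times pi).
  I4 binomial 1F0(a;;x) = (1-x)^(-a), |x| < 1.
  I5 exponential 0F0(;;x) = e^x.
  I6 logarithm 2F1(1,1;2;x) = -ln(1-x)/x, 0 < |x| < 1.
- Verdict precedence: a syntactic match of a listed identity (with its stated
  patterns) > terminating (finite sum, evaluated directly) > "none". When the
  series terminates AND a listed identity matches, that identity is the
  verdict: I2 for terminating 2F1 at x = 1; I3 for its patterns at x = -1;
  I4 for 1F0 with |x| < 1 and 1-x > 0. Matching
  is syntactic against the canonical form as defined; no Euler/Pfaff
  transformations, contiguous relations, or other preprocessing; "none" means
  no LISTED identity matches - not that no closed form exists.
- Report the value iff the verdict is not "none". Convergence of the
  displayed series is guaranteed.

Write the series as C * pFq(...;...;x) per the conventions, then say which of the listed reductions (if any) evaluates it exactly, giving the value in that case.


The series (x = 1/3) is 2F1: upper {6/5, 8/3}, lower {5/3}, prefactor -2/3. Verdict: none. No listed pattern accepts 2F1(6/5, 8/3; 5/3; 1/3).

Structural cue: x = (1/3) and (1)_k (C = -2/3, x = 1/3) is k! itself.
Adjacent-term ratio: r(k) = (1/3) * (k+6/5) (k+8/3) / [(k+5/3) (k+1)] - poly over poly, x = (1/3) from leading terms; C = -2/3 at k = 0.


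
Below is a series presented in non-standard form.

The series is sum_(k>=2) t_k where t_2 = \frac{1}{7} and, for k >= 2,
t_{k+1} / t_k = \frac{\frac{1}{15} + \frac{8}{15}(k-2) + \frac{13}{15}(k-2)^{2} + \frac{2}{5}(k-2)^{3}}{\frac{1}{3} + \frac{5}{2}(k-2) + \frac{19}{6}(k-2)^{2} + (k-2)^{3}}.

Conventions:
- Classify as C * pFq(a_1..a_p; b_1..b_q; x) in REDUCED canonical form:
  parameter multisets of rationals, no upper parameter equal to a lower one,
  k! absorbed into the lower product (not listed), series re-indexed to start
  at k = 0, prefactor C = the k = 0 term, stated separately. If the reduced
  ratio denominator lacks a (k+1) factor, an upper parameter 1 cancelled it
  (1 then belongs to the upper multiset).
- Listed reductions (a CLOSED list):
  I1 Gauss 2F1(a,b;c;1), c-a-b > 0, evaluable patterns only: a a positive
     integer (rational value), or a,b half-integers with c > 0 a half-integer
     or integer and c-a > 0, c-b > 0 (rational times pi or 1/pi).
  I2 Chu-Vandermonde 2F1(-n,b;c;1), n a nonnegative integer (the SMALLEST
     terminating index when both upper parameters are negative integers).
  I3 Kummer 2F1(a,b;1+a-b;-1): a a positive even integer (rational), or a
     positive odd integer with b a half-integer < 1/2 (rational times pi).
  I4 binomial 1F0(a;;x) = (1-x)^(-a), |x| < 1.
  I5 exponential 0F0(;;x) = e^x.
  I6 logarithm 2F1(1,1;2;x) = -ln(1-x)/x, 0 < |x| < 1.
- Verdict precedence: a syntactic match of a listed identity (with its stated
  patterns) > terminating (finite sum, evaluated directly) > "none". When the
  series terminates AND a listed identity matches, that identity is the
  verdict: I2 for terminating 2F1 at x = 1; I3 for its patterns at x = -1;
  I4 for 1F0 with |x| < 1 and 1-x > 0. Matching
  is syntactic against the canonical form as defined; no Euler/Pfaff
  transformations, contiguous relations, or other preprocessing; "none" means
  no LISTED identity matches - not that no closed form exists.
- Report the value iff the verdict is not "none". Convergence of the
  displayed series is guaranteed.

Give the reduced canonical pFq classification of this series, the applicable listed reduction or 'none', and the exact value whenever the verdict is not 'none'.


Structural cue: with t_0 = \frac{1}{7}, the parameter 1/6 appears in both the upper and lower lists and cancels.
Adjacent-term ratio: r(k) = \frac{2}{5} * (k+1) (k+1) / [(k+2) (k+1)] ; factor over Q: parameters, x = \frac{2}{5}, and C = \frac{1}{7}.

At argument \frac{2}{5}: a 2F1 with upper {1, 1}, lower {2}, scaled by C = \frac{1}{7}. Verdict: the I6 logarithm reduction matches (the logarithm: parameters (1,1;2), x = \frac{2}{5}). Exact value: \left(-\frac{5}{14}\right) \cdot \ln\left(\frac{3}{5}\right).


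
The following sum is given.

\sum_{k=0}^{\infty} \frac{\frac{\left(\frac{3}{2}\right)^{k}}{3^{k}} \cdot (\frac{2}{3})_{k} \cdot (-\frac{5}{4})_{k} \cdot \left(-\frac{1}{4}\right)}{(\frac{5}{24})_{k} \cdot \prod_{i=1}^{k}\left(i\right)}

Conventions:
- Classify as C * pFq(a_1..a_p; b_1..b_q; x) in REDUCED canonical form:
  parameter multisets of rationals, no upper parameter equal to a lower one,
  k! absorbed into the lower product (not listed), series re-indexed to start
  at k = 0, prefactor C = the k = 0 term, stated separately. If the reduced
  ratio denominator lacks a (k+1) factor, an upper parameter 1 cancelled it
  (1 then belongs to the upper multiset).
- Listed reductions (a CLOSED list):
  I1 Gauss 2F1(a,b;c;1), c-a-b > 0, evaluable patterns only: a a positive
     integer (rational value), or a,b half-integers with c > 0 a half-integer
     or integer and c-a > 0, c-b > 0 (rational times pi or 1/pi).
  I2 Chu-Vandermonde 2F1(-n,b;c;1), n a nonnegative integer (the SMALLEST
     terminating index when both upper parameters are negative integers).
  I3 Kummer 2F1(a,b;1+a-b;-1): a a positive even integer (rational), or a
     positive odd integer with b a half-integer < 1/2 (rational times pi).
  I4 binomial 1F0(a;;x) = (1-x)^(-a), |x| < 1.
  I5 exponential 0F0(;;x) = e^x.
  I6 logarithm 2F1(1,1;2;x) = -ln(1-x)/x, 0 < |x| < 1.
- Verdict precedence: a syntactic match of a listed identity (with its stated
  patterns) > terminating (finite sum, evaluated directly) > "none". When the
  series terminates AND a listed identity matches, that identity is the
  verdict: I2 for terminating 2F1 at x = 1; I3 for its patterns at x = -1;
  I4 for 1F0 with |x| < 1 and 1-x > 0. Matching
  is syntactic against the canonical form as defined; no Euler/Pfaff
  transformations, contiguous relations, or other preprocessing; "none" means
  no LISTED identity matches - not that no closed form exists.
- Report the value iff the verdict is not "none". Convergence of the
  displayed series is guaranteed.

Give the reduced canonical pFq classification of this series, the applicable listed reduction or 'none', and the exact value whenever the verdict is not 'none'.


Canonical form: C = -\frac{1}{4} times 2F1 with upper {-\frac{5}{4}, \frac{2}{3}}, lower {\frac{5}{24}}, x = \frac{1}{2}. Verdict: none. No listed pattern accepts 2F1(-\frac{5}{4}, \frac{2}{3}; \frac{5}{24}; \frac{1}{2}).

First insight: from the first term -\frac{1}{4}: the product of the first k integers (prefactor -1/4) is k!.
Term ratio: r(k) = \frac{1}{2} * (k-\frac{5}{4}) (k+\frac{2}{3}) / [(k+\frac{5}{24}) (k+1)] - rational in k, leading ratio \frac{1}{2}; with t_0 = -\frac{1}{4}, classification follows.


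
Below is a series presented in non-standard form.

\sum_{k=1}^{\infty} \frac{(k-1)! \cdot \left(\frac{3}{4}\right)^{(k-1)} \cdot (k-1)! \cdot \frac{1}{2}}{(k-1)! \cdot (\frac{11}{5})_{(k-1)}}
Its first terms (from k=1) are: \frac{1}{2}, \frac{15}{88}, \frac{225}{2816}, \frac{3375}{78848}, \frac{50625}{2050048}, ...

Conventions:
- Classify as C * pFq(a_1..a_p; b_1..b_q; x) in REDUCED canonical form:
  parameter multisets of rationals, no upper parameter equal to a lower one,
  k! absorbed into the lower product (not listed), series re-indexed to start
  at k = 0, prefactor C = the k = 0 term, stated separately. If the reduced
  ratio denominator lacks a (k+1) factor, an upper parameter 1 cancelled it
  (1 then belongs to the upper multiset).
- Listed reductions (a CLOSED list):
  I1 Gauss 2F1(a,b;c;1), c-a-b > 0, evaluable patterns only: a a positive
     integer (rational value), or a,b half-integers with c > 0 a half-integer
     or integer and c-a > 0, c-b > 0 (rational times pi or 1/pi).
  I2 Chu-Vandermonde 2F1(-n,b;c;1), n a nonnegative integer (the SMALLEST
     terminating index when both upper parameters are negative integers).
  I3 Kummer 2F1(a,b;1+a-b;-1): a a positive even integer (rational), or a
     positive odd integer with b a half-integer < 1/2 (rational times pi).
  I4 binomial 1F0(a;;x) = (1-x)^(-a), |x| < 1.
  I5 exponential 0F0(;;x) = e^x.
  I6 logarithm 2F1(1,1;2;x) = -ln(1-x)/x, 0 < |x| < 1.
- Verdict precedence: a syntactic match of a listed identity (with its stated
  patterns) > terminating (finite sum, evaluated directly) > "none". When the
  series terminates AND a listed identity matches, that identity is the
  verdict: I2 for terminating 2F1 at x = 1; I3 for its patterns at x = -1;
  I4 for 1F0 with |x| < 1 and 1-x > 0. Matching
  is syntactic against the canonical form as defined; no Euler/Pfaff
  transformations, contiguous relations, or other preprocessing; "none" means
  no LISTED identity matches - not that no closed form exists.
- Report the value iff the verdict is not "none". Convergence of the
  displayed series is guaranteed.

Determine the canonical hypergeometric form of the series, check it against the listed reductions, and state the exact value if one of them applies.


With C = \frac{1}{2}: the canonical form is 2F1(1, 1; \frac{11}{5}; \frac{3}{4}). Verdict: none. Every listed pattern misses the 2F1 form at \frac{3}{4}, upper {1, 1}.

Key step: x = \frac{3}{4} and the factorial ratio (prefactor 1/2) (k+a-1)!/(a-1)! is a rising factorial (a)_k.
Term ratio: r(k) = \frac{3}{4} * (k+1) (k+1) / [(k+\frac{11}{5}) (k+1)] - rational in k. x = \frac{3}{4}; t_0 = \frac{1}{2}; negate the roots.


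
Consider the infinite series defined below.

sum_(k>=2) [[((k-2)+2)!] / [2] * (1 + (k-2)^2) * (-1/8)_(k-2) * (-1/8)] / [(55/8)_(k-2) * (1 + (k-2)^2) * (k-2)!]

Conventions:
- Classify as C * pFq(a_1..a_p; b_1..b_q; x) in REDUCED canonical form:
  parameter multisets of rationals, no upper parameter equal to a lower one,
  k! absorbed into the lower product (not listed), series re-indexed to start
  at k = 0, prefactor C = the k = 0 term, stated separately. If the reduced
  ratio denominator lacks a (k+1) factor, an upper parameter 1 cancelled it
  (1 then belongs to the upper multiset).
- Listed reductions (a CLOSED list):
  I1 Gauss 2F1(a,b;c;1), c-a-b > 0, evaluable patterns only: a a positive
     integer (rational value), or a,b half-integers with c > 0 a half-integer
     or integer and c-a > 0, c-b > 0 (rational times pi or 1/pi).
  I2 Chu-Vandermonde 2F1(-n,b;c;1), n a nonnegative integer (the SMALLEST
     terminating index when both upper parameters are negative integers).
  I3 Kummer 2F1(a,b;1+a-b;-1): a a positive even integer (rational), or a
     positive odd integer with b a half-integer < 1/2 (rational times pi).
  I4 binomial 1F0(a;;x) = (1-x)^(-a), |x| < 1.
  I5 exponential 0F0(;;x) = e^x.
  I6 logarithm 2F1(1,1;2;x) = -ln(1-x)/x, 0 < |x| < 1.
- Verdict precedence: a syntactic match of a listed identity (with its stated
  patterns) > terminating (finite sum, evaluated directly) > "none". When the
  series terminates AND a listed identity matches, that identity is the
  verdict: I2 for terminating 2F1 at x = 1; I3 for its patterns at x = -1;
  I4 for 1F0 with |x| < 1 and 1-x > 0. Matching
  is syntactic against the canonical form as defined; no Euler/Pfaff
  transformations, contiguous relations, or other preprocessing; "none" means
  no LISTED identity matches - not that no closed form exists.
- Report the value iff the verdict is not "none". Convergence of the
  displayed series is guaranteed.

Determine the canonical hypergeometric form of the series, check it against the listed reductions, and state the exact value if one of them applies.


Classification (C = -1/8): 2F1 with upper {-1/8, 3}, lower {55/8}, argument x = 1. Verdict: this is Gauss (I1, integer-parameter pattern) (x = 1: the Gamma ratio telescopes since c-a-b = 4 > 0 and a = 3 in Z>0). Its exact value is -18941/163840.

Key observation: x = 1 and the factorial ratio (prefactor -1/8) (k+a-1)!/(a-1)! is a rising factorial (a)_k.
Adjacent-term ratio: r(k) = 1 * (k-1/8) (k+3) / [(k+55/8) (k+1)] - rational in k, leading ratio 1; with t_0 = -1/8, classification follows.
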